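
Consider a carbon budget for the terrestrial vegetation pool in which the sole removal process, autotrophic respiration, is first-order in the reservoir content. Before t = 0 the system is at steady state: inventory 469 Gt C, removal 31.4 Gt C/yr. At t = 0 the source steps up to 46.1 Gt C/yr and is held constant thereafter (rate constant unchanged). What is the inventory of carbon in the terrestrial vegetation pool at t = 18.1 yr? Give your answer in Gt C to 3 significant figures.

623 Gt C

The sink rate constant is k = F₀/M₀ = 31.4/469 = 0.06695 yr⁻¹.
Solving dM/dt = F₁ − kM with M(0) = M₀ gives M(t) = F₁/k + (M₀ − F₁/k)·e^(−kt).
F₁/k = 46.1/0.06695 = 688.56 Gt C; kt = 0.06695 × 18.1 = 1.212, e^(−kt) = 0.2977.
M(18.1) = 688.56 + (469 − 688.56) × 0.2977 = 688.56 − 65.35 = 623.21 Gt C.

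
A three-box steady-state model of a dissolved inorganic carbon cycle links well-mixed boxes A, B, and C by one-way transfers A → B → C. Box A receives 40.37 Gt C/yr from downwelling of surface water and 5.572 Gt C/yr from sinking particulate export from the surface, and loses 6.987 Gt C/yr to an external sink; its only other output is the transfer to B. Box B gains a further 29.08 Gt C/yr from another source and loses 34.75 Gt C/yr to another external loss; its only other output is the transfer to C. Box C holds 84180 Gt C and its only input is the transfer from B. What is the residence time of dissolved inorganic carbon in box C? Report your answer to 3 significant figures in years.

2530 yr

Box A: F(A→B) = (40.37 + 5.572) − 6.987 = 38.955 Gt C/yr.
Box B: F(B→C) = (38.955 + 29.08) − 34.75 = 33.285 Gt C/yr.
Box C throughput = its input = 33.285 Gt C/yr; τ = 84180 / 33.285 = 2529 yr.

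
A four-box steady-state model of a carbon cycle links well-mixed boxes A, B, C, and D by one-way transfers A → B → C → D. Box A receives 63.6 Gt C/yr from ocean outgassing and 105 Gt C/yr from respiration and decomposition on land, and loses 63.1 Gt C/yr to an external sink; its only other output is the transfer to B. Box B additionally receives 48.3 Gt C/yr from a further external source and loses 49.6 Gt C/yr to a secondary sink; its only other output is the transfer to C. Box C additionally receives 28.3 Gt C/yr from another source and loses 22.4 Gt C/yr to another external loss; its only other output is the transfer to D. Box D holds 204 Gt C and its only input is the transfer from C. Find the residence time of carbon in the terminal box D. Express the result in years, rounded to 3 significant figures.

1.85 yr

Box A: F(A→B) = (63.6 + 105) − 63.1 = 105.50 Gt C/yr.
Box B: F(B→C) = (105.50 + 48.3) − 49.6 = 104.20 Gt C/yr.
Box C: F(C→D) = (104.20 + 28.3) − 22.4 = 110.10 Gt C/yr.
Box D throughput = its input = 110.10 Gt C/yr; τ = 204 / 110.10 = 1.853 yr.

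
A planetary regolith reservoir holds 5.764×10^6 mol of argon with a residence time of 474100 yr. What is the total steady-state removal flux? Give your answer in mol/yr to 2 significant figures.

F = M / τ = 5.764×10^6 / 474100 = 12.16 mol/yr.

12 mol/yr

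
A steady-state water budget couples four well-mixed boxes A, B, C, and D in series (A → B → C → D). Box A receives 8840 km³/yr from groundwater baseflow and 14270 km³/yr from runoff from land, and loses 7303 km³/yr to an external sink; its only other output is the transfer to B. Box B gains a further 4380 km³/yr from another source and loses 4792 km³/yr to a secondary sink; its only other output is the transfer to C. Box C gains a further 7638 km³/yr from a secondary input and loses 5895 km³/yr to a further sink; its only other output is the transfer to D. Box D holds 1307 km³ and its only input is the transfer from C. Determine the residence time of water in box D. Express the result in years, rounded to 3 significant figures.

0.0763 yr

Box A: F(A→B) = (8840 + 14270) − 7303 = 15807 km³/yr.
Box B: F(B→C) = (15807 + 4380) − 4792 = 15395 km³/yr.
Box C: F(C→D) = (15395 + 7638) − 5895 = 17138 km³/yr.
Box D throughput = its input = 17138 km³/yr; τ = 1307 / 17138 = 0.07626 yr.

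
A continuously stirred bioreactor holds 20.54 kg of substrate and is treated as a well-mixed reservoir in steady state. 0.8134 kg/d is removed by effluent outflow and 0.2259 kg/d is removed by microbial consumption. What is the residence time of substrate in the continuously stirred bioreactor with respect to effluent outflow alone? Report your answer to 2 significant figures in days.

25 d

Residence time with respect to a single sink: τ = M / F_sink.
τ = 20.54 / 0.8134 = 25.25 d.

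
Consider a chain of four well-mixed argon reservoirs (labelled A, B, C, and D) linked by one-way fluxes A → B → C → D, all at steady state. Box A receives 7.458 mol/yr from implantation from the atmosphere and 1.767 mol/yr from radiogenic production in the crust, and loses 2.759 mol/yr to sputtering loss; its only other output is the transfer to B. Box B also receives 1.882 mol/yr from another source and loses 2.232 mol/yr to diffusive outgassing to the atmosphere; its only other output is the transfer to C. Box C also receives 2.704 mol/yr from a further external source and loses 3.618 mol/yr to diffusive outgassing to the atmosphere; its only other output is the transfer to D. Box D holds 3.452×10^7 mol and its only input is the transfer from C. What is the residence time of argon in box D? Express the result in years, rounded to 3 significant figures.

6.64×10^6 yr

Box A: F(A→B) = (7.458 + 1.767) − 2.759 = 6.4660 mol/yr.
Box B: F(B→C) = (6.4660 + 1.882) − 2.232 = 6.1160 mol/yr.
Box C: F(C→D) = (6.1160 + 2.704) − 3.618 = 5.2020 mol/yr.
Box D throughput = its input = 5.2020 mol/yr; τ = 3.452×10^7 / 5.2020 = 6.636×10^6 yr.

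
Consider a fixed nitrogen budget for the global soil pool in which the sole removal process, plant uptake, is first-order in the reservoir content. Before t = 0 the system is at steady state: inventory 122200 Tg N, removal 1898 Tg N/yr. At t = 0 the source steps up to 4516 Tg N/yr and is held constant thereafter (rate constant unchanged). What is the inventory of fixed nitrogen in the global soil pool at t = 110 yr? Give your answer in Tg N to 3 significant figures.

Residence time τ = M₀/F₀ = 64.38 yr. The eventual steady state is M_∞ = M₀·(F₁/F₀) = 122200 × 4516/1898 = 290760 Tg N.
The anomaly ΔM(t) = M(t) − M_∞ decays as ΔM₀·e^(−t/τ) with ΔM₀ = 122200 − 290760 = −168600 Tg N.
At t = 110 yr, e^(−t/τ) = e^(−1.709) = 0.1811, so ΔM = −30530 Tg N and M = 290760 − 30530 = 260220 Tg N.

260000 Tg N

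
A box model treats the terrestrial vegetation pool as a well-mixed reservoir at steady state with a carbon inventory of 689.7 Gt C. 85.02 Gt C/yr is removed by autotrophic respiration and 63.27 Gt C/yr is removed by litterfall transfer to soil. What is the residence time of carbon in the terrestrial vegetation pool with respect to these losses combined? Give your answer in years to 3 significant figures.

Total removal = 85.02 + 63.27 = 148.29 Gt C/yr.
τ = M / ΣF_out = 689.7 / 148.29 = 4.651 yr.

4.65 yr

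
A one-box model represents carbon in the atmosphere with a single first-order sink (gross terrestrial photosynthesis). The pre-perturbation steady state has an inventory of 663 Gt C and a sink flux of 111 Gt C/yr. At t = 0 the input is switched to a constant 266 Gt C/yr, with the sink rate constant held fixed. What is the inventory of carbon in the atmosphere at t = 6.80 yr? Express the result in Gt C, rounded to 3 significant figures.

1290 Gt C

Residence time τ = M₀/F₀ = 5.973 yr. The eventual steady state is M_∞ = M₀·(F₁/F₀) = 663 × 266/111 = 1588.8 Gt C.
The anomaly ΔM(t) = M(t) − M_∞ decays as ΔM₀·e^(−t/τ) with ΔM₀ = 663 − 1588.8 = −925.8 Gt C.
At t = 6.80 yr, e^(−t/τ) = e^(−1.138) = 0.3203, so ΔM = −296.5 Gt C and M = 1588.8 − 296.5 = 1292.3 Gt C.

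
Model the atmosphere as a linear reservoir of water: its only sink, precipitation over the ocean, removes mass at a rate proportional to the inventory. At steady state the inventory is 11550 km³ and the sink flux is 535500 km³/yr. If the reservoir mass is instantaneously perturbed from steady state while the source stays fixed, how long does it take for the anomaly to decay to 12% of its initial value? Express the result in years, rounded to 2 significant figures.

0.046 yr

For a linear reservoir the anomaly decays as exp(−t/τ) with τ = M/F = 11550/535500 = 0.02157 yr.
exp(−t/τ) = 0.12 ⇒ t = −τ ln(0.12) = 0.02157 × 2.120 = 0.04573 yr.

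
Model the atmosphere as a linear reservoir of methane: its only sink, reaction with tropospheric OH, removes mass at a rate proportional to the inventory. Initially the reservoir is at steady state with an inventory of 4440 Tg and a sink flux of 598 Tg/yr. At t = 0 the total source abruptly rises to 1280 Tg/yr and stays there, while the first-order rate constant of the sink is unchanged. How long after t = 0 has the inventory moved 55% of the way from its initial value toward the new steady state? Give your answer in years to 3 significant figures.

τ = M₀/F₀ = 4440/598 = 7.425 yr.
The remaining gap fraction is e^(−t/τ); 55% covered ⇒ e^(−t/τ) = 0.450.
t = −τ ln(0.450) = 7.425 × 0.7985 = 5.929 yr.

5.93 yr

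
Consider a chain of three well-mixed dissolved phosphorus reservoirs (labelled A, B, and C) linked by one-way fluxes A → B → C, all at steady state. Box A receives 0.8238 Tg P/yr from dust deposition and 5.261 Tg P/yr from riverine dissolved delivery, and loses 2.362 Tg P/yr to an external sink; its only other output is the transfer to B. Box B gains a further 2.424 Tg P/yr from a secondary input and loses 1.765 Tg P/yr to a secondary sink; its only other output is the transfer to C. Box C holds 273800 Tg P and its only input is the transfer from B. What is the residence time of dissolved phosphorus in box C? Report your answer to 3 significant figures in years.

Box A: F(A→B) = (0.8238 + 5.261) − 2.362 = 3.7228 Tg P/yr.
Box B: F(B→C) = (3.7228 + 2.424) − 1.765 = 4.3818 Tg P/yr.
Box C throughput = its input = 4.3818 Tg P/yr; τ = 273800 / 4.3818 = 62490 yr.

62500 yr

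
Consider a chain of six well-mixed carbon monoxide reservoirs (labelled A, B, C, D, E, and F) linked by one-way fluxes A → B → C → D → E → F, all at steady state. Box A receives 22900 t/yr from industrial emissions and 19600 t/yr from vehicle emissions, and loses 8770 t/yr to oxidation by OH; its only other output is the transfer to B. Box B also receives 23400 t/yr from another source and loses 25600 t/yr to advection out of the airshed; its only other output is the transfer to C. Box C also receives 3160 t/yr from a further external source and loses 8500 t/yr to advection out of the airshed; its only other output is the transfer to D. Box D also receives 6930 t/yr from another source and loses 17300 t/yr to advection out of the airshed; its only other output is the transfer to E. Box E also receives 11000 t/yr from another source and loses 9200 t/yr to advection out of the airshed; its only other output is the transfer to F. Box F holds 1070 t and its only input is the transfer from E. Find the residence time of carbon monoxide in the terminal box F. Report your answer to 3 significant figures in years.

Box A: F(A→B) = (22900 + 19600) − 8770 = 33730 t/yr.
Box B: F(B→C) = (33730 + 23400) − 25600 = 31530 t/yr.
Box C: F(C→D) = (31530 + 3160) − 8500 = 26190 t/yr.
Box D: F(D→E) = (26190 + 6930) − 17300 = 15820 t/yr.
Box E: F(E→F) = (15820 + 11000) − 9200 = 17620 t/yr.
Box F throughput = its input = 17620 t/yr; τ = 1070 / 17620 = 0.06073 yr.

0.0607 yr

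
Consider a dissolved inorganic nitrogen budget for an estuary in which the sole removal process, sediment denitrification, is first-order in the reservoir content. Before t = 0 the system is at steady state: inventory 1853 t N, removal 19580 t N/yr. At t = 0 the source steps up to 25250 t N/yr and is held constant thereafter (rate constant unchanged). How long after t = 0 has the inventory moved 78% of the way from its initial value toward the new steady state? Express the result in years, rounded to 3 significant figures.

τ = M₀/F₀ = 1853/19580 = 0.09464 yr.
The remaining gap fraction is e^(−t/τ); 78% covered ⇒ e^(−t/τ) = 0.220.
t = −τ ln(0.220) = 0.09464 × 1.514 = 0.1433 yr.

0.143 yr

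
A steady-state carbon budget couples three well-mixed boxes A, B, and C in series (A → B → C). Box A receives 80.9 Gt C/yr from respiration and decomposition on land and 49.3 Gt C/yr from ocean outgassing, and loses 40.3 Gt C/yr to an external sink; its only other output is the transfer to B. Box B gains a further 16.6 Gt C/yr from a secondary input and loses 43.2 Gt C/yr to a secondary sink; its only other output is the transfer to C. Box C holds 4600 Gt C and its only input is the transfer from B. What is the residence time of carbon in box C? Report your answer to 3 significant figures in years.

Box A: F(A→B) = (80.9 + 49.3) − 40.3 = 89.900 Gt C/yr.
Box B: F(B→C) = (89.900 + 16.6) − 43.2 = 63.300 Gt C/yr.
Box C throughput = its input = 63.300 Gt C/yr; τ = 4600 / 63.300 = 72.67 yr.

72.7 yr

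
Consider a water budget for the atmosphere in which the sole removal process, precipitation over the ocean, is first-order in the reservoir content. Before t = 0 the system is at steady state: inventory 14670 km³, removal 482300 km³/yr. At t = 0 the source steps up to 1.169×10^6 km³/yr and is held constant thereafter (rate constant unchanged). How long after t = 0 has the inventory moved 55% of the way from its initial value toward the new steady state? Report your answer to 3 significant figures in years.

0.0243 yr

τ = M₀/F₀ = 14670/482300 = 0.03042 yr.
The remaining gap fraction is e^(−t/τ); 55% covered ⇒ e^(−t/τ) = 0.450.
t = −τ ln(0.450) = 0.03042 × 0.7985 = 0.02429 yr.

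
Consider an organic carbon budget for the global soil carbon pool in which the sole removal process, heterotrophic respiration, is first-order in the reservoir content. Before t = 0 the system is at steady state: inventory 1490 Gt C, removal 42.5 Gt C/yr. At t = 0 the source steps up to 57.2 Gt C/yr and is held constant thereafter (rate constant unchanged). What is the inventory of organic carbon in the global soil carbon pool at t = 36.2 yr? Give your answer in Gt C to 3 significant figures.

Residence time τ = M₀/F₀ = 35.06 yr. The eventual steady state is M_∞ = M₀·(F₁/F₀) = 1490 × 57.2/42.5 = 2005.4 Gt C.
The anomaly ΔM(t) = M(t) − M_∞ decays as ΔM₀·e^(−t/τ) with ΔM₀ = 1490 − 2005.4 = −515.4 Gt C.
At t = 36.2 yr, e^(−t/τ) = e^(−1.033) = 0.3561, so ΔM = −183.5 Gt C and M = 2005.4 − 183.5 = 1821.8 Gt C.

1820 Gt C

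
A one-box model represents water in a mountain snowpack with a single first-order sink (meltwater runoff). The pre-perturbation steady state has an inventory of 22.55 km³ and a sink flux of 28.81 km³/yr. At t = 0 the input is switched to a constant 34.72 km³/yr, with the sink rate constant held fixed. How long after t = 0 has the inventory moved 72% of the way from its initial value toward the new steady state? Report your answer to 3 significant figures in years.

τ = M₀/F₀ = 22.55/28.81 = 0.7827 yr.
The remaining gap fraction is e^(−t/τ); 72% covered ⇒ e^(−t/τ) = 0.280.
t = −τ ln(0.280) = 0.7827 × 1.273 = 0.9964 yr.

0.996 yr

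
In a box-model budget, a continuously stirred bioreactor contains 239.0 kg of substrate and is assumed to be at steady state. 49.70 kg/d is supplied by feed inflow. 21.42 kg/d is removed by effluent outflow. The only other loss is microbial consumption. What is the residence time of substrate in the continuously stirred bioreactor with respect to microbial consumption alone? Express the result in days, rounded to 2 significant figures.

8.5 d

At steady state ΣF_in = ΣF_out.
ΣF_in = 49.700 kg/d.
Microbial consumption flux = ΣF_in − (21.42) = 49.700 − 21.42 = 28.28 kg/d.
τ = M / F = 239.0 / 28.28 = 8.451 d.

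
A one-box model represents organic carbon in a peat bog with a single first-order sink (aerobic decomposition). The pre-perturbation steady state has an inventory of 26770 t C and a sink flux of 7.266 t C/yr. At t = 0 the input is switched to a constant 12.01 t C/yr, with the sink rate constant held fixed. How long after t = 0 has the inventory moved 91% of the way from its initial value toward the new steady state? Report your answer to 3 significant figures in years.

8870 yr

τ = M₀/F₀ = 26770/7.266 = 3684 yr.
The remaining gap fraction is e^(−t/τ); 91% covered ⇒ e^(−t/τ) = 0.0900.
t = −τ ln(0.0900) = 3684 × 2.408 = 8872 yr.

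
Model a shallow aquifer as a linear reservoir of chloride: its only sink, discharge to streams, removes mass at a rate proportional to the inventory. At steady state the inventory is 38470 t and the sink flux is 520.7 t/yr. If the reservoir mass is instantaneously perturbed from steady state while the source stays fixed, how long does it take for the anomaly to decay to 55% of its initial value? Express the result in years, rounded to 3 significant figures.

44.2 yr

For a linear reservoir the anomaly decays as exp(−t/τ) with τ = M/F = 38470/520.7 = 73.88 yr.
exp(−t/τ) = 0.55 ⇒ t = −τ ln(0.55) = 73.88 × 0.5978 = 44.17 yr.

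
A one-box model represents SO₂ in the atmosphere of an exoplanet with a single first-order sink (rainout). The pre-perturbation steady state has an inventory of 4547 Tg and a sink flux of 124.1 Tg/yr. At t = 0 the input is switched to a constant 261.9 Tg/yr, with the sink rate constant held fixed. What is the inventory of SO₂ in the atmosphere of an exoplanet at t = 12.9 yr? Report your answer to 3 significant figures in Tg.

Residence time τ = M₀/F₀ = 36.64 yr. The eventual steady state is M_∞ = M₀·(F₁/F₀) = 4547 × 261.9/124.1 = 9596.0 Tg.
The anomaly ΔM(t) = M(t) − M_∞ decays as ΔM₀·e^(−t/τ) with ΔM₀ = 4547 − 9596.0 = −5049 Tg.
At t = 12.9 yr, e^(−t/τ) = e^(−0.3521) = 0.7032, so ΔM = −3551 Tg and M = 9596.0 − 3551 = 6045.4 Tg.

6050 Tg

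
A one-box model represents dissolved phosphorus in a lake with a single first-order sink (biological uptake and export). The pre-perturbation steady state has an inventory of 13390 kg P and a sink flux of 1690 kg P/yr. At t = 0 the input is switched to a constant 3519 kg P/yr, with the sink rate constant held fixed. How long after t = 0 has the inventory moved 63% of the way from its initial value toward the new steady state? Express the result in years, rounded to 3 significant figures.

τ = M₀/F₀ = 13390/1690 = 7.923 yr.
The remaining gap fraction is e^(−t/τ); 63% covered ⇒ e^(−t/τ) = 0.370.
t = −τ ln(0.370) = 7.923 × 0.9943 = 7.878 yr.

7.88 yr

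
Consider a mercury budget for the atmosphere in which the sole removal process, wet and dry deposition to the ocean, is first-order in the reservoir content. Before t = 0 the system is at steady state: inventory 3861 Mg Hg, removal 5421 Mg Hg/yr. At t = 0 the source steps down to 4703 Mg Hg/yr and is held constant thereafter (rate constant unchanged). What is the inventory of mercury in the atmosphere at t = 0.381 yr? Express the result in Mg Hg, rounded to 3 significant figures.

3650 Mg Hg

τ = M₀/F₀ = 3861/5421 = 0.7122 yr; rate constant k = 1/τ.
New steady state M_∞ = F₁/k = F₁·τ = 4703 × 0.7122 = 3349.6 Mg Hg.
M(t) = M_∞ + (M₀ − M_∞)·e^(−t/τ); t/τ = 0.381/0.7122 = 0.5349, so e^(−t/τ) = 0.5857.
M(t) = 3349.6 + 511.4 × 0.5857 = 3649.1 Mg Hg.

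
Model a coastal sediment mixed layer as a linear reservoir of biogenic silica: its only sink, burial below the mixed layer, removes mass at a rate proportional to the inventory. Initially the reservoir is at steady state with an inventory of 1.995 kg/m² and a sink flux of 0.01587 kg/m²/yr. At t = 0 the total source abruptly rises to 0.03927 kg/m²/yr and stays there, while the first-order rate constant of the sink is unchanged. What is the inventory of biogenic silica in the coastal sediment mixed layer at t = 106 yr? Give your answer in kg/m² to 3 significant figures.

The sink rate constant is k = F₀/M₀ = 0.01587/1.995 = 0.007955 yr⁻¹.
Solving dM/dt = F₁ − kM with M(0) = M₀ gives M(t) = F₁/k + (M₀ − F₁/k)·e^(−kt).
F₁/k = 0.03927/0.007955 = 4.9366 kg/m²; kt = 0.007955 × 106 = 0.8432, e^(−kt) = 0.4303.
M(106) = 4.9366 + (1.995 − 4.9366) × 0.4303 = 4.9366 − 1.266 = 3.6708 kg/m².

3.67 kg/m²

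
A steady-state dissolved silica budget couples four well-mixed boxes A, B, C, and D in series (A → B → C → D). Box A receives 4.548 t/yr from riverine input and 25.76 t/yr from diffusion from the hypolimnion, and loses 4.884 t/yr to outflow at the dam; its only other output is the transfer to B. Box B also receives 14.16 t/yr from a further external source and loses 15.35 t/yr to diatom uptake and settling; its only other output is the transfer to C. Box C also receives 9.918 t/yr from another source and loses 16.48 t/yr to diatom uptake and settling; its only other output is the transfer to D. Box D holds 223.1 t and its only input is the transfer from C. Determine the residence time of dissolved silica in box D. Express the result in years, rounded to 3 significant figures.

Box A: F(A→B) = (4.548 + 25.76) − 4.884 = 25.424 t/yr.
Box B: F(B→C) = (25.424 + 14.16) − 15.35 = 24.234 t/yr.
Box C: F(C→D) = (24.234 + 9.918) − 16.48 = 17.672 t/yr.
Box D throughput = its input = 17.672 t/yr; τ = 223.1 / 17.672 = 12.62 yr.

12.6 yr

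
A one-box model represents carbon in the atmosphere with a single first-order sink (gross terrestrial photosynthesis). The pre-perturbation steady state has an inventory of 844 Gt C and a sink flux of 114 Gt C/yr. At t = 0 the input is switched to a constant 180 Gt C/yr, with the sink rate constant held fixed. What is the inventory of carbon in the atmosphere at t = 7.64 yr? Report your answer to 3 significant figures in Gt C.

The sink rate constant is k = F₀/M₀ = 114/844 = 0.1351 yr⁻¹.
Solving dM/dt = F₁ − kM with M(0) = M₀ gives M(t) = F₁/k + (M₀ − F₁/k)·e^(−kt).
F₁/k = 180/0.1351 = 1332.6 Gt C; kt = 0.1351 × 7.64 = 1.032, e^(−kt) = 0.3563.
M(7.64) = 1332.6 + (844 − 1332.6) × 0.3563 = 1332.6 − 174.1 = 1158.5 Gt C.

1160 Gt C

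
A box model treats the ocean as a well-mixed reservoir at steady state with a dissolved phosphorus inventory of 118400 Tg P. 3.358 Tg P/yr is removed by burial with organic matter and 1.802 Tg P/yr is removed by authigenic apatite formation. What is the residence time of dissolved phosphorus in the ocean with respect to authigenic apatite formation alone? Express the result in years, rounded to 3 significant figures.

Residence time with respect to a single sink: τ = M / F_sink.
τ = 118400 / 1.802 = 65700 yr.

65700 yr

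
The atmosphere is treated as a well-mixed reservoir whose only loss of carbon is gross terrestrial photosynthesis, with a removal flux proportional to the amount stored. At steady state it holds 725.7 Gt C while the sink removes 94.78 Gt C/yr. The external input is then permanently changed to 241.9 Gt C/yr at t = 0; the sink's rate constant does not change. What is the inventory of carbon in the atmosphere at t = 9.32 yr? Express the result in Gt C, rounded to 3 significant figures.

1520 Gt C

The sink rate constant is k = F₀/M₀ = 94.78/725.7 = 0.1306 yr⁻¹.
Solving dM/dt = F₁ − kM with M(0) = M₀ gives M(t) = F₁/k + (M₀ − F₁/k)·e^(−kt).
F₁/k = 241.9/0.1306 = 1852.2 Gt C; kt = 0.1306 × 9.32 = 1.217, e^(−kt) = 0.2960.
M(9.32) = 1852.2 + (725.7 − 1852.2) × 0.2960 = 1852.2 − 333.5 = 1518.7 Gt C.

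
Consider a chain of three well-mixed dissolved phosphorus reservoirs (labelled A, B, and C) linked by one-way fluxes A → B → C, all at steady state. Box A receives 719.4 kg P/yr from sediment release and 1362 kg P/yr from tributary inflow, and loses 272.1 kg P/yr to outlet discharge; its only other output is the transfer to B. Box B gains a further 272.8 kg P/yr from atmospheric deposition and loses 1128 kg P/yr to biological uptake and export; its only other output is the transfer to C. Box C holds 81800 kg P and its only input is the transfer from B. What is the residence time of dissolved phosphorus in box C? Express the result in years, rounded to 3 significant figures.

85.7 yr

Box A: F(A→B) = (719.4 + 1362) − 272.1 = 1809.3 kg P/yr.
Box B: F(B→C) = (1809.3 + 272.8) − 1128 = 954.10 kg P/yr.
Box C throughput = its input = 954.10 kg P/yr; τ = 81800 / 954.10 = 85.74 yr.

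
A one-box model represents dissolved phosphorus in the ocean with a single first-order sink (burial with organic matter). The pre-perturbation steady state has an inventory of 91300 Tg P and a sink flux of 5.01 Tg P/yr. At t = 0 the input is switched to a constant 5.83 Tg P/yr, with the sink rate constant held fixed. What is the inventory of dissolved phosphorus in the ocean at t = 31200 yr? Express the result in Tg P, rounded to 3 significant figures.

The sink rate constant is k = F₀/M₀ = 5.01/91300 = 5.487×10^-5 yr⁻¹.
Solving dM/dt = F₁ − kM with M(0) = M₀ gives M(t) = F₁/k + (M₀ − F₁/k)·e^(−kt).
F₁/k = 5.83/5.487×10^-5 = 106240 Tg P; kt = 5.487×10^-5 × 31200 = 1.712, e^(−kt) = 0.1805.
M(31200) = 106240 + (91300 − 106240) × 0.1805 = 106240 − 2697 = 103550 Tg P.

104000 Tg P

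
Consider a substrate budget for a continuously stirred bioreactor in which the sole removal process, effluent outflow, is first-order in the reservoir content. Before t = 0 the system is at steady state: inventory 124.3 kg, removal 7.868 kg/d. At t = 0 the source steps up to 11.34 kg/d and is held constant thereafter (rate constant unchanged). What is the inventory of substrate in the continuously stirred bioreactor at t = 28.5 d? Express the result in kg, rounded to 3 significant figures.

The sink rate constant is k = F₀/M₀ = 7.868/124.3 = 0.06330 d⁻¹.
Solving dM/dt = F₁ − kM with M(0) = M₀ gives M(t) = F₁/k + (M₀ − F₁/k)·e^(−kt).
F₁/k = 11.34/0.06330 = 179.15 kg; kt = 0.06330 × 28.5 = 1.804, e^(−kt) = 0.1646.
M(28.5) = 179.15 + (124.3 − 179.15) × 0.1646 = 179.15 − 9.031 = 170.12 kg.

170 kg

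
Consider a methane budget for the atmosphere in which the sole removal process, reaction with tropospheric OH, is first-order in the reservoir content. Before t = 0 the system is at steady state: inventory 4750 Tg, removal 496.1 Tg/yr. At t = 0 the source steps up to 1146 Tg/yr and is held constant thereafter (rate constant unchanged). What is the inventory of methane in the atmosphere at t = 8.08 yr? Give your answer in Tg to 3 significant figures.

8300 Tg

The sink rate constant is k = F₀/M₀ = 496.1/4750 = 0.1044 yr⁻¹.
Solving dM/dt = F₁ − kM with M(0) = M₀ gives M(t) = F₁/k + (M₀ − F₁/k)·e^(−kt).
F₁/k = 1146/0.1044 = 10973 Tg; kt = 0.1044 × 8.08 = 0.8439, e^(−kt) = 0.4300.
M(8.08) = 10973 + (4750 − 10973) × 0.4300 = 10973 − 2676 = 8296.7 Tg.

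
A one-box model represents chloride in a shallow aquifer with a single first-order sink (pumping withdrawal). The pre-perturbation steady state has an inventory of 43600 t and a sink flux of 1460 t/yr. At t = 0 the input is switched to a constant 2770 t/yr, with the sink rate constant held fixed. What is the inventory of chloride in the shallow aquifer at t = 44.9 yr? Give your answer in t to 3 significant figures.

Residence time τ = M₀/F₀ = 29.86 yr. The eventual steady state is M_∞ = M₀·(F₁/F₀) = 43600 × 2770/1460 = 82721 t.
The anomaly ΔM(t) = M(t) − M_∞ decays as ΔM₀·e^(−t/τ) with ΔM₀ = 43600 − 82721 = −39120 t.
At t = 44.9 yr, e^(−t/τ) = e^(−1.504) = 0.2223, so ΔM = −8698 t and M = 82721 − 8698 = 74022 t.

74000 t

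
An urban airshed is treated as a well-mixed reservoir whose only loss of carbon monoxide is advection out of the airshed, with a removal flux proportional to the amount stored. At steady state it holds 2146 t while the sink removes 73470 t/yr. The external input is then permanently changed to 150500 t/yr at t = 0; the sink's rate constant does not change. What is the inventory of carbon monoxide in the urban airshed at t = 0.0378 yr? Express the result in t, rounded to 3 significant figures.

The sink rate constant is k = F₀/M₀ = 73470/2146 = 34.24 yr⁻¹.
Solving dM/dt = F₁ − kM with M(0) = M₀ gives M(t) = F₁/k + (M₀ − F₁/k)·e^(−kt).
F₁/k = 150500/34.24 = 4396.0 t; kt = 34.24 × 0.0378 = 1.294, e^(−kt) = 0.2741.
M(0.0378) = 4396.0 + (2146 − 4396.0) × 0.2741 = 4396.0 − 616.8 = 3779.2 t.

3780 t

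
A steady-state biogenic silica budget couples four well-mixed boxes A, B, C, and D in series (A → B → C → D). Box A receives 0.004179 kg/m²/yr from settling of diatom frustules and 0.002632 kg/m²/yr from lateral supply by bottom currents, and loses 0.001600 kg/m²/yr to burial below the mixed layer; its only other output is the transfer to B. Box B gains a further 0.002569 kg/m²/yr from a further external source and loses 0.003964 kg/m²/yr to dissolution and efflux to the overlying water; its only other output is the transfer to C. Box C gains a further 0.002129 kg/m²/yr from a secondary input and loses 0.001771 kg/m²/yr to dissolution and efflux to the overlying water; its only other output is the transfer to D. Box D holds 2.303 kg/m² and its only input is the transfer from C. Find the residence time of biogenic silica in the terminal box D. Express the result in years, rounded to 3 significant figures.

552 yr

Box A: F(A→B) = (0.004179 + 0.002632) − 0.001600 = 0.0052110 kg/m²/yr.
Box B: F(B→C) = (0.0052110 + 0.002569) − 0.003964 = 0.0038160 kg/m²/yr.
Box C: F(C→D) = (0.0038160 + 0.002129) − 0.001771 = 0.0041740 kg/m²/yr.
Box D throughput = its input = 0.0041740 kg/m²/yr; τ = 2.303 / 0.0041740 = 551.7 yr.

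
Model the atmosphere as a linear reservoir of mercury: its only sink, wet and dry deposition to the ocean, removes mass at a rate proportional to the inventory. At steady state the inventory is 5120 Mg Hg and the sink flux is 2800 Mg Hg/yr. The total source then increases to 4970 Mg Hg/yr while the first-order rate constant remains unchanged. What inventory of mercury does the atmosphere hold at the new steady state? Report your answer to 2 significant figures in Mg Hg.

9100 Mg Hg

Rate constant k = F/M = 2800 / 5120 = 0.5469 yr⁻¹.
At the new steady state, source = k·M_new ⇒ M_new = 4970 / 0.5469 = 9088 Mg Hg.
(Equivalently M_new = M × F_new/F_old = 5120 × 4970/2800.)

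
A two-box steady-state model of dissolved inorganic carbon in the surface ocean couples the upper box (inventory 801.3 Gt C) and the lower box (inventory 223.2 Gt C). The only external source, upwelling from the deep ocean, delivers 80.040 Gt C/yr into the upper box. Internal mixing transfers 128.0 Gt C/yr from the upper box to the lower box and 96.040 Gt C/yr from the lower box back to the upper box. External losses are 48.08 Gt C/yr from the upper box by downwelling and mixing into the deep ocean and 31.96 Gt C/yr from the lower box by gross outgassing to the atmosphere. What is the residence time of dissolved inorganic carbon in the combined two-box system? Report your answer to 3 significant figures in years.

12.8 yr

For the system as a whole, the A↔B exchange is internal and contributes nothing to the throughput; only the external sinks remove mass.
M_total = 801.3 + 223.2 = 1024.5 Gt C.
ΣF_external_out = 48.08 + 31.96 = 80.040 Gt C/yr.
τ = M_total / ΣF_ext = 1024.5 / 80.040 = 12.80 yr.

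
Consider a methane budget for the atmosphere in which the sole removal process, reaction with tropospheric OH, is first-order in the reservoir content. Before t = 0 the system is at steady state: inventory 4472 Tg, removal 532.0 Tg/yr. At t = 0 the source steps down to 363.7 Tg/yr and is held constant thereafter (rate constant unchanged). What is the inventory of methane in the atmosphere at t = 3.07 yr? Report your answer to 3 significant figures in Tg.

4040 Tg

τ = M₀/F₀ = 4472/532.0 = 8.406 yr; rate constant k = 1/τ.
New steady state M_∞ = F₁/k = F₁·τ = 363.7 × 8.406 = 3057.3 Tg.
M(t) = M_∞ + (M₀ − M_∞)·e^(−t/τ); t/τ = 3.07/8.406 = 0.3652, so e^(−t/τ) = 0.6940.
M(t) = 3057.3 + 1415 × 0.6940 = 4039.2 Tg.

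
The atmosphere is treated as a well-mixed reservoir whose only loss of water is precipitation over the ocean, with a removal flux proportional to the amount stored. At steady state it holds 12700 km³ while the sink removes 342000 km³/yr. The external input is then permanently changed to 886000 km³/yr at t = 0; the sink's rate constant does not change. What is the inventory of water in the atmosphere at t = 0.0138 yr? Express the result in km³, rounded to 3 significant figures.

Residence time τ = M₀/F₀ = 0.03713 yr. The eventual steady state is M_∞ = M₀·(F₁/F₀) = 12700 × 886000/342000 = 32901 km³.
The anomaly ΔM(t) = M(t) − M_∞ decays as ΔM₀·e^(−t/τ) with ΔM₀ = 12700 − 32901 = −20200 km³.
At t = 0.0138 yr, e^(−t/τ) = e^(−0.3716) = 0.6896, so ΔM = −13930 km³ and M = 32901 − 13930 = 18970 km³.

19000 km³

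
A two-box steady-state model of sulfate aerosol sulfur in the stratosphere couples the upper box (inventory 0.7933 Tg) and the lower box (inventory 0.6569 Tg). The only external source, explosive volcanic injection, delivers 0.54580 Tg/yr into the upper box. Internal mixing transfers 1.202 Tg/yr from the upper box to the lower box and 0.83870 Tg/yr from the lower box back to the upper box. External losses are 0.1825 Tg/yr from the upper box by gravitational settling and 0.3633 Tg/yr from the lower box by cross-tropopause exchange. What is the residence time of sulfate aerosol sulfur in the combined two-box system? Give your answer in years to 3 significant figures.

Treat the two boxes together as one reservoir: the mixing fluxes between them are internal recycling, so τ = ΣM / Σ(external losses).
M_total = 0.7933 + 0.6569 = 1.4502 Tg.
ΣF_external_out = 0.1825 + 0.3633 = 0.54580 Tg/yr.
τ = M_total / ΣF_ext = 1.4502 / 0.54580 = 2.657 yr.

2.66 yr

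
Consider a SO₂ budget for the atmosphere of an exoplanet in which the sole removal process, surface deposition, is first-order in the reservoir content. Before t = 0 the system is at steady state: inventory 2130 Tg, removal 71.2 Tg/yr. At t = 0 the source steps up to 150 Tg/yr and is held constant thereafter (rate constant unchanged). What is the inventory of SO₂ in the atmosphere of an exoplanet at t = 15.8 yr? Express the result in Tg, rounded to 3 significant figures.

3100 Tg

Residence time τ = M₀/F₀ = 29.92 yr. The eventual steady state is M_∞ = M₀·(F₁/F₀) = 2130 × 150/71.2 = 4487.4 Tg.
The anomaly ΔM(t) = M(t) − M_∞ decays as ΔM₀·e^(−t/τ) with ΔM₀ = 2130 − 4487.4 = −2357 Tg.
At t = 15.8 yr, e^(−t/τ) = e^(−0.5282) = 0.5897, so ΔM = −1390 Tg and M = 4487.4 − 1390 = 3097.2 Tg.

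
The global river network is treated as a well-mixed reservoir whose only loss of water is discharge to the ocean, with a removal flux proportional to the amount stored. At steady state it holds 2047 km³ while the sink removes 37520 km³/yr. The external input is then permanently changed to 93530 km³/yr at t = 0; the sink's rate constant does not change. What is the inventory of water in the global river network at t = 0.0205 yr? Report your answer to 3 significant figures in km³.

3000 km³

τ = M₀/F₀ = 2047/37520 = 0.05456 yr; rate constant k = 1/τ.
New steady state M_∞ = F₁/k = F₁·τ = 93530 × 0.05456 = 5102.8 km³.
M(t) = M_∞ + (M₀ − M_∞)·e^(−t/τ); t/τ = 0.0205/0.05456 = 0.3757, so e^(−t/τ) = 0.6868.
M(t) = 5102.8 − 3056 × 0.6868 = 3004.1 km³.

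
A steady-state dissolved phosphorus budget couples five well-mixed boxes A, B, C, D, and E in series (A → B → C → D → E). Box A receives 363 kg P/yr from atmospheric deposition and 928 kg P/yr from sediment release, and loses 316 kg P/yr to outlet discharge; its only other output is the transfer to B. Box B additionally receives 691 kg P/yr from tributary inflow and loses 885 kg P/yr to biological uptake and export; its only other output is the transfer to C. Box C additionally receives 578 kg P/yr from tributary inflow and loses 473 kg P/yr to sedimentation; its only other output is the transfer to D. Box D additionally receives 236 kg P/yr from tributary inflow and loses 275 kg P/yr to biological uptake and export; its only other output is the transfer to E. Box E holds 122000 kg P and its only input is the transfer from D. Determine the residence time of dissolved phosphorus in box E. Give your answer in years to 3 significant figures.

Box A: F(A→B) = (363 + 928) − 316 = 975.00 kg P/yr.
Box B: F(B→C) = (975.00 + 691) − 885 = 781.00 kg P/yr.
Box C: F(C→D) = (781.00 + 578) − 473 = 886.00 kg P/yr.
Box D: F(D→E) = (886.00 + 236) − 275 = 847.00 kg P/yr.
Box E throughput = its input = 847.00 kg P/yr; τ = 122000 / 847.00 = 144.0 yr.

144 yr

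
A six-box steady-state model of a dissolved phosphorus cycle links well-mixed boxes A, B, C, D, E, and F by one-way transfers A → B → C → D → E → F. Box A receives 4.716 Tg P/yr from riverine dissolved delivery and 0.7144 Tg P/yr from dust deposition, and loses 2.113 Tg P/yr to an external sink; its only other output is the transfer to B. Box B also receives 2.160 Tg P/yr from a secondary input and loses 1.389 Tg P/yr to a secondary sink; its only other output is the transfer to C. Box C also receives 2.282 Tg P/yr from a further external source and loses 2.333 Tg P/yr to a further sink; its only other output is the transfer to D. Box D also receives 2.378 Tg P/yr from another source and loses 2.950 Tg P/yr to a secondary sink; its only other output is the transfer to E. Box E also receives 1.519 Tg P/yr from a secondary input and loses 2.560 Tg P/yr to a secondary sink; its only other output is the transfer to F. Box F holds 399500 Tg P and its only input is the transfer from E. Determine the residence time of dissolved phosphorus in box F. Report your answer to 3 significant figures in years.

Box A: F(A→B) = (4.716 + 0.7144) − 2.113 = 3.3174 Tg P/yr.
Box B: F(B→C) = (3.3174 + 2.160) − 1.389 = 4.0884 Tg P/yr.
Box C: F(C→D) = (4.0884 + 2.282) − 2.333 = 4.0374 Tg P/yr.
Box D: F(D→E) = (4.0374 + 2.378) − 2.950 = 3.4654 Tg P/yr.
Box E: F(E→F) = (3.4654 + 1.519) − 2.560 = 2.4244 Tg P/yr.
Box F throughput = its input = 2.4244 Tg P/yr; τ = 399500 / 2.4244 = 164800 yr.

165000 yr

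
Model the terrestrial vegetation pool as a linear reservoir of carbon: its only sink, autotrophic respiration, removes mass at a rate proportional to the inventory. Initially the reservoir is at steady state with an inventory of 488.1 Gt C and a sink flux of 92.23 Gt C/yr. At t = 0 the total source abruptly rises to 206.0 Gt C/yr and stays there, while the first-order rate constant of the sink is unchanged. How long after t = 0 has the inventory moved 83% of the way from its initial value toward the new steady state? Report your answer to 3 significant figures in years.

τ = M₀/F₀ = 488.1/92.23 = 5.292 yr.
The remaining gap fraction is e^(−t/τ); 83% covered ⇒ e^(−t/τ) = 0.170.
t = −τ ln(0.170) = 5.292 × 1.772 = 9.378 yr.

9.38 yr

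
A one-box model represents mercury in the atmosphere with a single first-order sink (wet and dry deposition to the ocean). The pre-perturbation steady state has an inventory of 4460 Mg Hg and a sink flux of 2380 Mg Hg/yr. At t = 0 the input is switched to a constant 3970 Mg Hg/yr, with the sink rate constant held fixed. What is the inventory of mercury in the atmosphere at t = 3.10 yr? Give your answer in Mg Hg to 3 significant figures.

Residence time τ = M₀/F₀ = 1.874 yr. The eventual steady state is M_∞ = M₀·(F₁/F₀) = 4460 × 3970/2380 = 7439.6 Mg Hg.
The anomaly ΔM(t) = M(t) − M_∞ decays as ΔM₀·e^(−t/τ) with ΔM₀ = 4460 − 7439.6 = −2980 Mg Hg.
At t = 3.10 yr, e^(−t/τ) = e^(−1.654) = 0.1912, so ΔM = −569.8 Mg Hg and M = 7439.6 − 569.8 = 6869.8 Mg Hg.

6870 Mg Hg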